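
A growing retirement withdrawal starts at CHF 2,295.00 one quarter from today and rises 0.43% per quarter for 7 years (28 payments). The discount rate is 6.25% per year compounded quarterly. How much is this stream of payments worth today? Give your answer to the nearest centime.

Periodic rate r = 0.0625/4 per quarter; n is counted in quarters.
Growing ordinary annuity: PV = PMT₁ × [1 − ((1+g)/(1+r))^n] / (r − g) = 2,295 × [1 − ((1+0.0043)/(1+r))^28] / (r − 0.0043) = CHF 54,606.40.

CHF 54,606.40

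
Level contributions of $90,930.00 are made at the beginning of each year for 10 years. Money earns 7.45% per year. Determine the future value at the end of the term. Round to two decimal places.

This is an annuity due: 10 deposits of $90,930.00 at the beginning of each year.
Periodic rate r = 0.0745 per year.
FV = PMT × [((1+r)^n − 1)/r] × (1+r) = 90,930 × [(1+r)^10 − 1] / r × (1+r) = $1,378,962.09

$1,378,962.09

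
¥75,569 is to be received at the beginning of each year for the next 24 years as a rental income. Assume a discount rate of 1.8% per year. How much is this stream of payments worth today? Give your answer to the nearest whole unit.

This is an annuity due: 24 payments of ¥75,569 at the beginning of each year.
Periodic rate r = 0.018 per year.
PV = PMT × [(1 − (1+r)^−n)/r] × (1+r) = 75,569 × [1 − (1+r)^−24] / r × (1+r) = ¥1,488,545

¥1,488,545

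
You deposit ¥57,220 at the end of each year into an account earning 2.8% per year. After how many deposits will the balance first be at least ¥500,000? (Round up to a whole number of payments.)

8 payments

Periodic rate r = 0.028 per year.
Ordinary annuity FV: 500,000 = 57,220 × [((1+r)^n − 1)/r].
(1+r)^n = 1 + 500,000 × r / 57,220, so n = ln(1 + 500,000·r/57,220) / ln(1+r) = 7.93.
Round up to a whole number of payments: n = 8.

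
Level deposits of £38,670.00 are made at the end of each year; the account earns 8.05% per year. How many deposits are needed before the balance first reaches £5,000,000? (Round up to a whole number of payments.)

Periodic rate r = 0.0805 per year.
Ordinary annuity FV: 5,000,000 = 38,670 × [((1+r)^n − 1)/r].
(1+r)^n = 1 + 5,000,000 × r / 38,670, so n = ln(1 + 5,000,000·r/38,670) / ln(1+r) = 31.44.
Round up to a whole number of payments: n = 32.

32 payments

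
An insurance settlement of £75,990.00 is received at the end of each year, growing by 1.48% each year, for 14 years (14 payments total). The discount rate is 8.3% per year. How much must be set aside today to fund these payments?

Periodic rate r = 0.083 per year.
Growing ordinary annuity: PV = PMT₁ × [1 − ((1+g)/(1+r))^n] / (r − g) = 75,990 × [1 − ((1+0.0148)/(1+r))^14] / (r − 0.0148) = £665,993.72.

£665,993.72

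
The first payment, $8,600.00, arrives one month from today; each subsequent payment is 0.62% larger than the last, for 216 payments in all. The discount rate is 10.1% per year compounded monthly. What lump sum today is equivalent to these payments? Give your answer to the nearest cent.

$1,467,759.53

Periodic rate r = 0.101/12 per month; n is counted in months.
Growing ordinary annuity: PV = PMT₁ × [1 − ((1+g)/(1+r))^n] / (r − g) = 8,600 × [1 − ((1+0.0062)/(1+r))^216] / (r − 0.0062) = $1,467,759.53.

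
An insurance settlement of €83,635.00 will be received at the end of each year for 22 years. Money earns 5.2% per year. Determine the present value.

€1,081,088.85

This is an ordinary annuity: 22 payments of €83,635.00 at the end of each year.
Periodic rate r = 0.052 per year.
PV = PMT × [(1 − (1+r)^−n)/r] = 83,635 × [1 − (1+r)^−22] / r = €1,081,088.85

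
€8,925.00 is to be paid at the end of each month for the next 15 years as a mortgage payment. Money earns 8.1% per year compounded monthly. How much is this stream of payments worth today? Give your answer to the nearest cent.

This is an ordinary annuity: 180 payments of €8,925.00 at the end of each month.
Periodic rate r = 0.081/12 per month; n is counted in months.
PV = PMT × [(1 − (1+r)^−n)/r] = 8,925 × [1 − (1+r)^−180] / r = €928,300.83

€928,300.83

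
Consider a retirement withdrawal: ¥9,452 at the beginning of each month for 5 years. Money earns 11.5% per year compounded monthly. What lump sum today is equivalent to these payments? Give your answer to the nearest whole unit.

¥433,900

This is an annuity due: 60 payments of ¥9,452 at the beginning of each month.
Periodic rate r = 0.115/12 per month; n is counted in months.
PV = PMT × [(1 − (1+r)^−n)/r] × (1+r) = 9,452 × [1 − (1+r)^−60] / r × (1+r) = ¥433,900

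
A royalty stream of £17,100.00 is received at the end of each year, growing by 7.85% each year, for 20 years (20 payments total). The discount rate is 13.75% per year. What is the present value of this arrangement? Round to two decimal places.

Periodic rate r = 0.1375 per year.
Growing ordinary annuity: PV = PMT₁ × [1 − ((1+g)/(1+r))^n] / (r − g) = 17,100 × [1 − ((1+0.0785)/(1+r))^20] / (r − 0.0785) = £189,941.21.

£189,941.21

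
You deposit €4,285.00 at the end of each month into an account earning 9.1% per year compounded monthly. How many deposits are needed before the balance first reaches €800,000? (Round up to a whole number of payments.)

Periodic rate r = 0.091/12 per month; n is counted in months.
Ordinary annuity FV: 800,000 = 4,285 × [((1+r)^n − 1)/r].
(1+r)^n = 1 + 800,000 × r / 4,285, so n = ln(1 + 800,000·r/4,285) / ln(1+r) = 116.75.
Round up to a whole number of payments: n = 117.

117 payments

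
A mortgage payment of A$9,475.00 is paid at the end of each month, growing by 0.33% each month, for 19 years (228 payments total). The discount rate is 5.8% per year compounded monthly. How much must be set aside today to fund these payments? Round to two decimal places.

Periodic rate r = 0.058/12 per month; n is counted in months.
Growing ordinary annuity: PV = PMT₁ × [1 − ((1+g)/(1+r))^n] / (r − g) = 9,475 × [1 − ((1+0.0033)/(1+r))^228] / (r − 0.0033) = A$1,816,920.55.

A$1,816,920.55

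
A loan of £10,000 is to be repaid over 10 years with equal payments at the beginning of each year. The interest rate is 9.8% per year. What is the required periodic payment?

£1,469.49

Level annuity due; solve PV = PMT × [(1 − (1+r)^−n)/r] × (1+r) for PMT.
Periodic rate r = 0.098 per year.
With n = 10: PMT = 10,000 / ([(1 − (1+r)^−n)/r] × (1+r)) = £1,469.49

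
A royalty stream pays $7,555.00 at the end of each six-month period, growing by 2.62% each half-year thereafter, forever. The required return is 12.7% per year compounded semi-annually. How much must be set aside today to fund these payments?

$202,546.92

Periodic rate r = 0.127/2 per half-year.
Growing perpetuity (Gordon): PV = PMT₁ / (r − g) = 7,555 / (r − 0.0262) = $202,546.92.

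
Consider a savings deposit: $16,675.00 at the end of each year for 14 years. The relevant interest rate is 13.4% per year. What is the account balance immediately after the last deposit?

$599,235.10

This is an ordinary annuity: 14 deposits of $16,675.00 at the end of each year.
Periodic rate r = 0.134 per year.
FV = PMT × [((1+r)^n − 1)/r] = 16,675 × [(1+r)^14 − 1] / r = $599,235.10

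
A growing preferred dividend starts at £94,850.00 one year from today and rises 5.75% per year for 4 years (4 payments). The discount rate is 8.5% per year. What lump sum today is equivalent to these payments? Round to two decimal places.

Periodic rate r = 0.085 per year.
Growing ordinary annuity: PV = PMT₁ × [1 − ((1+g)/(1+r))^n] / (r − g) = 94,850 × [1 − ((1+0.0575)/(1+r))^4] / (r − 0.0575) = £336,606.44.

£336,606.44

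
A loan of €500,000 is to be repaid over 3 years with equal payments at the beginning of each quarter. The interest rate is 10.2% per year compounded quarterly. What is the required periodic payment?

€47,675.52

Level annuity due; solve PV = PMT × [(1 − (1+r)^−n)/r] × (1+r) for PMT.
Periodic rate r = 0.102/4 per quarter; n is counted in quarters.
With n = 12: PMT = 500,000 / ([(1 − (1+r)^−n)/r] × (1+r)) = €47,675.52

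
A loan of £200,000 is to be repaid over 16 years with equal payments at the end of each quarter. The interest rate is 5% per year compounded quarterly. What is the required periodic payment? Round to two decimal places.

£4,558.41

Level ordinary annuity; solve PV = PMT × [(1 − (1+r)^−n)/r] for PMT.
Periodic rate r = 0.05/4 per quarter; n is counted in quarters.
With n = 64: PMT = 200,000 / ([(1 − (1+r)^−n)/r]) = £4,558.41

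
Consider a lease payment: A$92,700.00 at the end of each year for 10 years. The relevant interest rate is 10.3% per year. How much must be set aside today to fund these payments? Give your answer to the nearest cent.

A$562,333.96

This is an ordinary annuity: 10 payments of A$92,700.00 at the end of each year.
Periodic rate r = 0.103 per year.
PV = PMT × [(1 − (1+r)^−n)/r] = 92,700 × [1 − (1+r)^−10] / r = A$562,333.96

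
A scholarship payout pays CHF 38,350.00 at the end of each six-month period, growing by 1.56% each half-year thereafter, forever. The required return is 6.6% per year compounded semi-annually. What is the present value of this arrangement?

CHF 2,204,022.99

Periodic rate r = 0.066/2 per half-year.
Growing perpetuity (Gordon): PV = PMT₁ / (r − g) = 38,350 / (r − 0.0156) = CHF 2,204,022.99.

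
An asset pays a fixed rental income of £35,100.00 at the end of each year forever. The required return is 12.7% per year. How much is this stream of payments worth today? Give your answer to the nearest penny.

£276,377.95

Periodic rate r = 0.127 per year.
Level perpetuity: PV = PMT / r = 35,100 / (0.127) = £276,377.95.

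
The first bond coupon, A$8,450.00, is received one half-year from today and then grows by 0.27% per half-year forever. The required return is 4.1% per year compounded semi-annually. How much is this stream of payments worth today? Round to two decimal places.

A$474,719.10

Periodic rate r = 0.041/2 per half-year.
Growing perpetuity (Gordon): PV = PMT₁ / (r − g) = 8,450 / (r − 0.0027) = A$474,719.10.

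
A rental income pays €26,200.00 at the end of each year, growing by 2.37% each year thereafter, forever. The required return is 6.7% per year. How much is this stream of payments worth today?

€605,080.83

Periodic rate r = 0.067 per year.
Growing perpetuity (Gordon): PV = PMT₁ / (r − g) = 26,200 / (r − 0.0237) = €605,080.83.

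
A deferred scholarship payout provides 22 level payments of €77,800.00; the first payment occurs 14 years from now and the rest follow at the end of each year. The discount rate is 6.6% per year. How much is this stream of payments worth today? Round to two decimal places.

Ordinary annuity of 22 payments, first payment at period 14.
Periodic rate r = 0.066 per year.
The ordinary-annuity PV formula values the stream one period before the first payment (period 13); discount that back 13 periods:
PV₀ = 77,800 × [1 − (1+r)^−22] / r × (1+r)^−13 = €387,687.69

€387,687.69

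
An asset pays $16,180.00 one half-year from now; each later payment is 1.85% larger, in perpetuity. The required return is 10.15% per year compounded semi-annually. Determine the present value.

Periodic rate r = 0.1015/2 per half-year.
Growing perpetuity (Gordon): PV = PMT₁ / (r − g) = 16,180 / (r − 0.0185) = $501,705.43.

$501,705.43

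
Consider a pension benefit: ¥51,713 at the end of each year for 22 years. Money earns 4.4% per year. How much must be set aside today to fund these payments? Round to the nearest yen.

This is an ordinary annuity: 22 payments of ¥51,713 at the end of each year.
Periodic rate r = 0.044 per year.
PV = PMT × [(1 − (1+r)^−n)/r] = 51,713 × [1 − (1+r)^−22] / r = ¥719,536

¥719,536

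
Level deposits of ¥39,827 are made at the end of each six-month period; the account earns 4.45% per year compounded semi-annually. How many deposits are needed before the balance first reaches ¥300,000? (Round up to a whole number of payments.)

8 payments

Periodic rate r = 0.0445/2 per half-year; n is counted in half-years.
Ordinary annuity FV: 300,000 = 39,827 × [((1+r)^n − 1)/r].
(1+r)^n = 1 + 300,000 × r / 39,827, so n = ln(1 + 300,000·r/39,827) / ln(1+r) = 7.04.
Round up to a whole number of payments: n = 8.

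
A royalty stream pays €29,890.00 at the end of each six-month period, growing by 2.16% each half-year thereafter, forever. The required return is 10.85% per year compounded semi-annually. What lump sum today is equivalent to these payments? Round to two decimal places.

€915,467.08

Periodic rate r = 0.1085/2 per half-year.
Growing perpetuity (Gordon): PV = PMT₁ / (r − g) = 29,890 / (r − 0.0216) = €915,467.08.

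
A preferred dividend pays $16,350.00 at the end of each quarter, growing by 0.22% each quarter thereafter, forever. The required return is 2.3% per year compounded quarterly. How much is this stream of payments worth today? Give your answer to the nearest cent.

Periodic rate r = 0.023/4 per quarter.
Growing perpetuity (Gordon): PV = PMT₁ / (r − g) = 16,350 / (r − 0.0022) = $4,605,633.80.

$4,605,633.80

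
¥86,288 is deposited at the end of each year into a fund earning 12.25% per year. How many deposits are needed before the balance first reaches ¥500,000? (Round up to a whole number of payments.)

5 payments

Periodic rate r = 0.1225 per year.
Ordinary annuity FV: 500,000 = 86,288 × [((1+r)^n − 1)/r].
(1+r)^n = 1 + 500,000 × r / 86,288, so n = ln(1 + 500,000·r/86,288) / ln(1+r) = 4.64.
Round up to a whole number of payments: n = 5.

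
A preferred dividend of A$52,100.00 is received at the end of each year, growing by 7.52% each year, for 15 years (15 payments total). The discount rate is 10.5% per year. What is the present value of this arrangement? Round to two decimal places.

A$588,140.14

Periodic rate r = 0.105 per year.
Growing ordinary annuity: PV = PMT₁ × [1 − ((1+g)/(1+r))^n] / (r − g) = 52,100 × [1 − ((1+0.0752)/(1+r))^15] / (r − 0.0752) = A$588,140.14.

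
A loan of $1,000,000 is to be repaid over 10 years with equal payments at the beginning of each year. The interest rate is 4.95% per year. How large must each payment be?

$123,097.01

Level annuity due; solve PV = PMT × [(1 − (1+r)^−n)/r] × (1+r) for PMT.
Periodic rate r = 0.0495 per year.
With n = 10: PMT = 1,000,000 / ([(1 − (1+r)^−n)/r] × (1+r)) = $123,097.01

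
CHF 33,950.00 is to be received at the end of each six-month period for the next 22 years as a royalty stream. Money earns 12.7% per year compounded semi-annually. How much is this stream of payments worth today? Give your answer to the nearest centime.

CHF 499,032.03

This is an ordinary annuity: 44 payments of CHF 33,950.00 at the end of each six-month period.
Periodic rate r = 0.127/2 per half-year; n is counted in half-years.
PV = PMT × [(1 − (1+r)^−n)/r] = 33,950 × [1 − (1+r)^−44] / r = CHF 499,032.03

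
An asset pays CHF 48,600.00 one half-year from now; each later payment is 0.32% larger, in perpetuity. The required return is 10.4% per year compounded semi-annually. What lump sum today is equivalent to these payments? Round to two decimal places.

CHF 995,901.64

Periodic rate r = 0.104/2 per half-year.
Growing perpetuity (Gordon): PV = PMT₁ / (r − g) = 48,600 / (r − 0.0032) = CHF 995,901.64.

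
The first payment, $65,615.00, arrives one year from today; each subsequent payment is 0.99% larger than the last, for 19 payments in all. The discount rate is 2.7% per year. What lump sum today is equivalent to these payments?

$1,048,075.73

Periodic rate r = 0.027 per year.
Growing ordinary annuity: PV = PMT₁ × [1 − ((1+g)/(1+r))^n] / (r − g) = 65,615 × [1 − ((1+0.0099)/(1+r))^19] / (r − 0.0099) = $1,048,075.73.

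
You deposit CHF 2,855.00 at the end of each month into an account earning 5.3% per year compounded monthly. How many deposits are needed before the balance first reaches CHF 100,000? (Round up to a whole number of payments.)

Periodic rate r = 0.053/12 per month; n is counted in months.
Ordinary annuity FV: 100,000 = 2,855 × [((1+r)^n − 1)/r].
(1+r)^n = 1 + 100,000 × r / 2,855, so n = ln(1 + 100,000·r/2,855) / ln(1+r) = 32.64.
Round up to a whole number of payments: n = 33.

33 payments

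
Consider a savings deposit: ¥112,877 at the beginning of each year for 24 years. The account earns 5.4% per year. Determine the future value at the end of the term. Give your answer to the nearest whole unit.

¥5,581,241

This is an annuity due: 24 deposits of ¥112,877 at the beginning of each year.
Periodic rate r = 0.054 per year.
FV = PMT × [((1+r)^n − 1)/r] × (1+r) = 112,877 × [(1+r)^24 − 1] / r × (1+r) = ¥5,581,241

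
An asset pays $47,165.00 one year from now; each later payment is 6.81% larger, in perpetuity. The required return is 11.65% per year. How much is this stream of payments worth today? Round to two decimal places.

Periodic rate r = 0.1165 per year.
Growing perpetuity (Gordon): PV = PMT₁ / (r − g) = 47,165 / (r − 0.0681) = $974,483.47.

$974,483.47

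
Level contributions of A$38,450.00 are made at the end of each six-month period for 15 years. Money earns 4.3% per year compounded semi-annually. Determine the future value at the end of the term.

This is an ordinary annuity: 30 deposits of A$38,450.00 at the end of each six-month period.
Periodic rate r = 0.043/2 per half-year; n is counted in half-years.
FV = PMT × [((1+r)^n − 1)/r] = 38,450 × [(1+r)^30 − 1] / r = A$1,597,020.29

A$1,597,020.29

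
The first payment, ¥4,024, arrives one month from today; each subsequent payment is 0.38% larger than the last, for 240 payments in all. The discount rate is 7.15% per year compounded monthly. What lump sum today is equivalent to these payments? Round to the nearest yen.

¥750,961

Periodic rate r = 0.0715/12 per month; n is counted in months.
Growing ordinary annuity: PV = PMT₁ × [1 − ((1+g)/(1+r))^n] / (r − g) = 4,024 × [1 − ((1+0.0038)/(1+r))^240] / (r − 0.0038) = ¥750,961.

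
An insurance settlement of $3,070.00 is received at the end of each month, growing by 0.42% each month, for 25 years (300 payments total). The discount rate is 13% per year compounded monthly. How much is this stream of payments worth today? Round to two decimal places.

Periodic rate r = 0.13/12 per month; n is counted in months.
Growing ordinary annuity: PV = PMT₁ × [1 − ((1+g)/(1+r))^n] / (r − g) = 3,070 × [1 − ((1+0.0042)/(1+r))^300] / (r − 0.0042) = $398,603.69.

$398,603.69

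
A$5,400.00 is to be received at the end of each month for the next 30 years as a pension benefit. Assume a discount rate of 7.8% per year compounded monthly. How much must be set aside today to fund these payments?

A$750,134.92

This is an ordinary annuity: 360 payments of A$5,400.00 at the end of each month.
Periodic rate r = 0.078/12 per month; n is counted in months.
PV = PMT × [(1 − (1+r)^−n)/r] = 5,400 × [1 − (1+r)^−360] / r = A$750,134.92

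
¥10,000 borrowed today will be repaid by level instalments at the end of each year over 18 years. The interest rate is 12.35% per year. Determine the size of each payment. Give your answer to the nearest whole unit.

Level ordinary annuity; solve PV = PMT × [(1 − (1+r)^−n)/r] for PMT.
Periodic rate r = 0.1235 per year.
With n = 18: PMT = 10,000 / ([(1 − (1+r)^−n)/r]) = ¥1,408

¥1,408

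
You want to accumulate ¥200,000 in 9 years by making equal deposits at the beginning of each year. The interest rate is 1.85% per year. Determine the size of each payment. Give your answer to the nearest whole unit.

¥20,253

Level annuity due; solve FV = PMT × [((1+r)^n − 1)/r] × (1+r) for PMT.
Periodic rate r = 0.0185 per year.
With n = 9: PMT = 200,000 / ([((1+r)^n − 1)/r] × (1+r)) = ¥20,253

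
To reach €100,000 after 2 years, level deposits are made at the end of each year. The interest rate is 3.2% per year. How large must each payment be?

Level ordinary annuity; solve FV = PMT × [((1+r)^n − 1)/r] for PMT.
Periodic rate r = 0.032 per year.
With n = 2: PMT = 100,000 / ([((1+r)^n − 1)/r]) = €49,212.60

€49,212.60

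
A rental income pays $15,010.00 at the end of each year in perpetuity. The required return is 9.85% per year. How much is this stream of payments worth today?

$152,385.79

Periodic rate r = 0.0985 per year.
Level perpetuity: PV = PMT / r = 15,010 / (0.0985) = $152,385.79.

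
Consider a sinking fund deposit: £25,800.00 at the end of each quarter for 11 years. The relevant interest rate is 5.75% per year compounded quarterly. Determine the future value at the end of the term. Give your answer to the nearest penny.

£1,568,377.07

This is an ordinary annuity: 44 deposits of £25,800.00 at the end of each quarter.
Periodic rate r = 0.0575/4 per quarter; n is counted in quarters.
FV = PMT × [((1+r)^n − 1)/r] = 25,800 × [(1+r)^44 − 1] / r = £1,568,377.07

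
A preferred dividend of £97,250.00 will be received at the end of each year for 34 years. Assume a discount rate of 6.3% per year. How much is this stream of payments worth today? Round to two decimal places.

This is an ordinary annuity: 34 payments of £97,250.00 at the end of each year.
Periodic rate r = 0.063 per year.
PV = PMT × [(1 − (1+r)^−n)/r] = 97,250 × [1 − (1+r)^−34] / r = £1,350,267.89

£1,350,267.89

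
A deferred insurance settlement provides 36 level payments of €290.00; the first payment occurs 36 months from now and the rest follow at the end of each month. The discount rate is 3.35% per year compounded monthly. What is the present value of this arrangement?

Ordinary annuity of 36 payments, first payment at period 36.
Periodic rate r = 0.0335/12 per month; n is counted in months.
The ordinary-annuity PV formula values the stream one period before the first payment (period 35); discount that back 35 periods:
PV₀ = 290 × [1 − (1+r)^−36] / r × (1+r)^−35 = €8,997.24

€8,997.24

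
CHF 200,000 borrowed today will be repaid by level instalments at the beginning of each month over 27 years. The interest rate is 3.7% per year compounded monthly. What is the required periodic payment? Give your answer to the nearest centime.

CHF 973.99

Level annuity due; solve PV = PMT × [(1 − (1+r)^−n)/r] × (1+r) for PMT.
Periodic rate r = 0.037/12 per month; n is counted in months.
With n = 324: PMT = 200,000 / ([(1 − (1+r)^−n)/r] × (1+r)) = CHF 973.99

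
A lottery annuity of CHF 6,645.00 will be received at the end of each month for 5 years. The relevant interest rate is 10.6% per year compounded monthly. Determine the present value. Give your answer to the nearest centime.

CHF 308,446.11

This is an ordinary annuity: 60 payments of CHF 6,645.00 at the end of each month.
Periodic rate r = 0.106/12 per month; n is counted in months.
PV = PMT × [(1 − (1+r)^−n)/r] = 6,645 × [1 − (1+r)^−60] / r = CHF 308,446.11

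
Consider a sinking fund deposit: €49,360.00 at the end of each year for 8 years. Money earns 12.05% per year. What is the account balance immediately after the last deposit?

This is an ordinary annuity: 8 deposits of €49,360.00 at the end of each year.
Periodic rate r = 0.1205 per year.
FV = PMT × [((1+r)^n − 1)/r] = 49,360 × [(1+r)^8 − 1] / r = €608,221.59

€608,221.59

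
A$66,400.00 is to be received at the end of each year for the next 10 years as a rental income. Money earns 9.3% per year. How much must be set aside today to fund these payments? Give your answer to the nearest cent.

A$420,562.68

This is an ordinary annuity: 10 payments of A$66,400.00 at the end of each year.
Periodic rate r = 0.093 per year.
PV = PMT × [(1 − (1+r)^−n)/r] = 66,400 × [1 − (1+r)^−10] / r = A$420,562.68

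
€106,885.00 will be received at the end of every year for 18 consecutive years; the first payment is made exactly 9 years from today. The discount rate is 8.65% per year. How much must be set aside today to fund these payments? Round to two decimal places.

Ordinary annuity of 18 payments, first payment at period 9.
Periodic rate r = 0.0865 per year.
The ordinary-annuity PV formula values the stream one period before the first payment (period 8); discount that back 8 periods:
PV₀ = 106,885 × [1 − (1+r)^−18] / r × (1+r)^−8 = €493,369.89

€493,369.89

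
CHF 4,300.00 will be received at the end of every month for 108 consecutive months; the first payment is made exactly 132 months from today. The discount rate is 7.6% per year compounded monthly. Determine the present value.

CHF 146,776.74

Ordinary annuity of 108 payments, first payment at period 132.
Periodic rate r = 0.076/12 per month; n is counted in months.
The ordinary-annuity PV formula values the stream one period before the first payment (period 131); discount that back 131 periods:
PV₀ = 4,300 × [1 − (1+r)^−108] / r × (1+r)^−131 = CHF 146,776.74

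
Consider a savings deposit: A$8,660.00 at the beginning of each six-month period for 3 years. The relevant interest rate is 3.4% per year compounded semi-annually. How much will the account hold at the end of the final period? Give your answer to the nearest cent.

This is an annuity due: 6 deposits of A$8,660.00 at the beginning of each six-month period.
Periodic rate r = 0.034/2 per half-year; n is counted in half-years.
FV = PMT × [((1+r)^n − 1)/r] × (1+r) = 8,660 × [(1+r)^6 − 1] / r × (1+r) = A$55,140.72

A$55,140.72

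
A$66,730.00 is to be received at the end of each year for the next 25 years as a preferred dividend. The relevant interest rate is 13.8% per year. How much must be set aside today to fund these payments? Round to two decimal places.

A$464,457.23

This is an ordinary annuity: 25 payments of A$66,730.00 at the end of each year.
Periodic rate r = 0.138 per year.
PV = PMT × [(1 − (1+r)^−n)/r] = 66,730 × [1 − (1+r)^−25] / r = A$464,457.23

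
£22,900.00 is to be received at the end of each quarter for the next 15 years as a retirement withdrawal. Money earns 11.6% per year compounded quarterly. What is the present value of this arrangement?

This is an ordinary annuity: 60 payments of £22,900.00 at the end of each quarter.
Periodic rate r = 0.116/4 per quarter; n is counted in quarters.
PV = PMT × [(1 − (1+r)^−n)/r] = 22,900 × [1 − (1+r)^−60] / r = £647,581.04

£647,581.04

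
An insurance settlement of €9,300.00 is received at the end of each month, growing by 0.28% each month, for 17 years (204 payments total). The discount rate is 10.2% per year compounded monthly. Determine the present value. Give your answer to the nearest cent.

Periodic rate r = 0.102/12 per month; n is counted in months.
Growing ordinary annuity: PV = PMT₁ × [1 − ((1+g)/(1+r))^n] / (r − g) = 9,300 × [1 − ((1+0.0028)/(1+r))^204] / (r − 0.0028) = €1,118,190.22.

€1,118,190.22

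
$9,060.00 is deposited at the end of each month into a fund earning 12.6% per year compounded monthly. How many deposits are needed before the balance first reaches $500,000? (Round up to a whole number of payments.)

Periodic rate r = 0.126/12 per month; n is counted in months.
Ordinary annuity FV: 500,000 = 9,060 × [((1+r)^n − 1)/r].
(1+r)^n = 1 + 500,000 × r / 9,060, so n = ln(1 + 500,000·r/9,060) / ln(1+r) = 43.76.
Round up to a whole number of payments: n = 44.

44 payments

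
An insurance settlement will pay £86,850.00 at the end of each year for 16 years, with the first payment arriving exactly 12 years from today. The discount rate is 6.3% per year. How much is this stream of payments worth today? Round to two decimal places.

Ordinary annuity of 16 payments, first payment at period 12.
Periodic rate r = 0.063 per year.
The ordinary-annuity PV formula values the stream one period before the first payment (period 11); discount that back 11 periods:
PV₀ = 86,850 × [1 − (1+r)^−16] / r × (1+r)^−11 = £439,115.93

£439,115.93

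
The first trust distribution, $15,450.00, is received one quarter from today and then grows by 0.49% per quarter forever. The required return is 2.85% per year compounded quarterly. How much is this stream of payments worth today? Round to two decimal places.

$6,943,820.22

Periodic rate r = 0.0285/4 per quarter.
Growing perpetuity (Gordon): PV = PMT₁ / (r − g) = 15,450 / (r − 0.0049) = $6,943,820.22.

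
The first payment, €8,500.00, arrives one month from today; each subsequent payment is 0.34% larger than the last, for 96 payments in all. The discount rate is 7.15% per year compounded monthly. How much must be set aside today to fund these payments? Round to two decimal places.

€720,544.53

Periodic rate r = 0.0715/12 per month; n is counted in months.
Growing ordinary annuity: PV = PMT₁ × [1 − ((1+g)/(1+r))^n] / (r − g) = 8,500 × [1 − ((1+0.0034)/(1+r))^96] / (r − 0.0034) = €720,544.53.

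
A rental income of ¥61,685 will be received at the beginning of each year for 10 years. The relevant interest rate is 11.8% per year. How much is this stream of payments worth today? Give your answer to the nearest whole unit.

¥392,872

This is an annuity due: 10 payments of ¥61,685 at the beginning of each year.
Periodic rate r = 0.118 per year.
PV = PMT × [(1 − (1+r)^−n)/r] × (1+r) = 61,685 × [1 − (1+r)^−10] / r × (1+r) = ¥392,872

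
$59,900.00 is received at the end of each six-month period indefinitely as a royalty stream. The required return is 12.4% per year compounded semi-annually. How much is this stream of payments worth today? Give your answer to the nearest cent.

Periodic rate r = 0.124/2 per half-year.
Level perpetuity: PV = PMT / r = 59,900 / (0.124/2) = $966,129.03.

$966,129.03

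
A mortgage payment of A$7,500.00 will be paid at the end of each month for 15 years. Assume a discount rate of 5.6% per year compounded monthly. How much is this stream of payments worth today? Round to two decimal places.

This is an ordinary annuity: 180 payments of A$7,500.00 at the end of each month.
Periodic rate r = 0.056/12 per month; n is counted in months.
PV = PMT × [(1 − (1+r)^−n)/r] = 7,500 × [1 − (1+r)^−180] / r = A$911,965.38

A$911,965.38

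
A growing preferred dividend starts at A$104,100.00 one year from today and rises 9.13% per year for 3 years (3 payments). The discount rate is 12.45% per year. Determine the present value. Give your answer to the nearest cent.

A$269,604.56

Periodic rate r = 0.1245 per year.
Growing ordinary annuity: PV = PMT₁ × [1 − ((1+g)/(1+r))^n] / (r − g) = 104,100 × [1 − ((1+0.0913)/(1+r))^3] / (r − 0.0913) = A$269,604.56.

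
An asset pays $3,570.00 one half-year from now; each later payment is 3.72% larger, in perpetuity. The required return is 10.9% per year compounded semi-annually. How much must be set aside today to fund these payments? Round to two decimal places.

Periodic rate r = 0.109/2 per half-year.
Growing perpetuity (Gordon): PV = PMT₁ / (r − g) = 3,570 / (r − 0.0372) = $206,358.38.

$206,358.38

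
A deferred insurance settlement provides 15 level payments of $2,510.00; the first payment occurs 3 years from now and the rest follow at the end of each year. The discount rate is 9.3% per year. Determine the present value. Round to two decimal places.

$16,639.98

Ordinary annuity of 15 payments, first payment at period 3.
Periodic rate r = 0.093 per year.
The ordinary-annuity PV formula values the stream one period before the first payment (period 2); discount that back 2 periods:
PV₀ = 2,510 × [1 − (1+r)^−15] / r × (1+r)^−2 = $16,639.98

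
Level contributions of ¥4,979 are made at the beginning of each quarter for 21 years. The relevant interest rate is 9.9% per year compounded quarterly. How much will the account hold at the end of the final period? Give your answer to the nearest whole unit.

¥1,401,126

This is an annuity due: 84 deposits of ¥4,979 at the beginning of each quarter.
Periodic rate r = 0.099/4 per quarter; n is counted in quarters.
FV = PMT × [((1+r)^n − 1)/r] × (1+r) = 4,979 × [(1+r)^84 − 1] / r × (1+r) = ¥1,401,126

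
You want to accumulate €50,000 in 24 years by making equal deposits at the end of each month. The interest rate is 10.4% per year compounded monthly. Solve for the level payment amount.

Level ordinary annuity; solve FV = PMT × [((1+r)^n − 1)/r] for PMT.
Periodic rate r = 0.104/12 per month; n is counted in months.
With n = 288: PMT = 50,000 / ([((1+r)^n − 1)/r]) = €39.38

€39.38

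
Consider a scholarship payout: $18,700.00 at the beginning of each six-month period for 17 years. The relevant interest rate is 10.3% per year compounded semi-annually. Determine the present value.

This is an annuity due: 34 payments of $18,700.00 at the beginning of each six-month period.
Periodic rate r = 0.103/2 per half-year; n is counted in half-years.
PV = PMT × [(1 − (1+r)^−n)/r] × (1+r) = 18,700 × [1 − (1+r)^−34] / r × (1+r) = $312,571.39

$312,571.39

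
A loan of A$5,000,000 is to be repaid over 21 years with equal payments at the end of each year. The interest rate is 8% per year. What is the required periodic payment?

A$499,161.25

Level ordinary annuity; solve PV = PMT × [(1 − (1+r)^−n)/r] for PMT.
Periodic rate r = 0.08 per year.
With n = 21: PMT = 5,000,000 / ([(1 − (1+r)^−n)/r]) = A$499,161.25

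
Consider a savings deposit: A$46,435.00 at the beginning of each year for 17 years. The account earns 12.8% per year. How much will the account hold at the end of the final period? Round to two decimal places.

This is an annuity due: 17 deposits of A$46,435.00 at the beginning of each year.
Periodic rate r = 0.128 per year.
FV = PMT × [((1+r)^n − 1)/r] × (1+r) = 46,435 × [(1+r)^17 − 1] / r × (1+r) = A$2,761,813.70

A$2,761,813.70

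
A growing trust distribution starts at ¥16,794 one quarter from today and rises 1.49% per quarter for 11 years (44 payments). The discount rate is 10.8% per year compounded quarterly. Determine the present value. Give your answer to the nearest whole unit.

Periodic rate r = 0.108/4 per quarter; n is counted in quarters.
Growing ordinary annuity: PV = PMT₁ × [1 − ((1+g)/(1+r))^n] / (r − g) = 16,794 × [1 − ((1+0.0149)/(1+r))^44] / (r − 0.0149) = ¥564,000.

¥564,000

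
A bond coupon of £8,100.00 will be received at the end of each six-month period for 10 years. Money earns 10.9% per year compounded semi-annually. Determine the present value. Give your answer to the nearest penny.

£97,200.92

This is an ordinary annuity: 20 payments of £8,100.00 at the end of each six-month period.
Periodic rate r = 0.109/2 per half-year; n is counted in half-years.
PV = PMT × [(1 − (1+r)^−n)/r] = 8,100 × [1 − (1+r)^−20] / r = £97,200.92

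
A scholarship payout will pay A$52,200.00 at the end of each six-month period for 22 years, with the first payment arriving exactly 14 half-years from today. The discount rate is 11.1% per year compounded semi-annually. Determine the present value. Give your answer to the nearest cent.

A$422,759.95

Ordinary annuity of 44 payments, first payment at period 14.
Periodic rate r = 0.111/2 per half-year; n is counted in half-years.
The ordinary-annuity PV formula values the stream one period before the first payment (period 13); discount that back 13 periods:
PV₀ = 52,200 × [1 − (1+r)^−44] / r × (1+r)^−13 = A$422,759.95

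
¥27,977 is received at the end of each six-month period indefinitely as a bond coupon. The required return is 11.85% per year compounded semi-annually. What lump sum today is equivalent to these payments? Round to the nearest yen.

Periodic rate r = 0.1185/2 per half-year.
Level perpetuity: PV = PMT / r = 27,977 / (0.1185/2) = ¥472,186.

¥472,186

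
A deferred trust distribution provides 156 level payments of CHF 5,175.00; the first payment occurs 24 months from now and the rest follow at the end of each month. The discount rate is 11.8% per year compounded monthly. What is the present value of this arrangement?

CHF 328,901.20

Ordinary annuity of 156 payments, first payment at period 24.
Periodic rate r = 0.118/12 per month; n is counted in months.
The ordinary-annuity PV formula values the stream one period before the first payment (period 23); discount that back 23 periods:
PV₀ = 5,175 × [1 − (1+r)^−156] / r × (1+r)^−23 = CHF 328,901.20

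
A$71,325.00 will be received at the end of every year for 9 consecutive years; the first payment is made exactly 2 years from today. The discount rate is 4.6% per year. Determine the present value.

Ordinary annuity of 9 payments, first payment at period 2.
Periodic rate r = 0.046 per year.
The ordinary-annuity PV formula values the stream one period before the first payment (period 1); discount that back 1 periods:
PV₀ = 71,325 × [1 − (1+r)^−9] / r × (1+r)^−1 = A$493,421.61

A$493,421.61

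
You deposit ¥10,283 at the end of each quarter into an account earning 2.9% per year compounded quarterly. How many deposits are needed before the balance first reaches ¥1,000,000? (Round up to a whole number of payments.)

74 payments

Periodic rate r = 0.029/4 per quarter; n is counted in quarters.
Ordinary annuity FV: 1,000,000 = 10,283 × [((1+r)^n − 1)/r].
(1+r)^n = 1 + 1,000,000 × r / 10,283, so n = ln(1 + 1,000,000·r/10,283) / ln(1+r) = 73.87.
Round up to a whole number of payments: n = 74.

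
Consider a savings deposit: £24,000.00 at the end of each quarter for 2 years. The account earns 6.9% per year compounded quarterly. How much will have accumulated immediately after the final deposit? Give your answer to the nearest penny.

£204,000.67

This is an ordinary annuity: 8 deposits of £24,000.00 at the end of each quarter.
Periodic rate r = 0.069/4 per quarter; n is counted in quarters.
FV = PMT × [((1+r)^n − 1)/r] = 24,000 × [(1+r)^8 − 1] / r = £204,000.67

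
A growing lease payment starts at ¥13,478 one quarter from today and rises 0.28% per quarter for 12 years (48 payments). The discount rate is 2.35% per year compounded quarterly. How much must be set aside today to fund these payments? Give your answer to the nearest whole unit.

Periodic rate r = 0.0235/4 per quarter; n is counted in quarters.
Growing ordinary annuity: PV = PMT₁ × [1 − ((1+g)/(1+r))^n] / (r − g) = 13,478 × [1 − ((1+0.0028)/(1+r))^48] / (r − 0.0028) = ¥599,053.

¥599,053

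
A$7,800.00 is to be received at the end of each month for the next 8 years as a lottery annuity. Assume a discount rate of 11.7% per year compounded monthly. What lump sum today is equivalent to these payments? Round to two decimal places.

This is an ordinary annuity: 96 payments of A$7,800.00 at the end of each month.
Periodic rate r = 0.117/12 per month; n is counted in months.
PV = PMT × [(1 − (1+r)^−n)/r] = 7,800 × [1 − (1+r)^−96] / r = A$484,819.57

A$484,819.57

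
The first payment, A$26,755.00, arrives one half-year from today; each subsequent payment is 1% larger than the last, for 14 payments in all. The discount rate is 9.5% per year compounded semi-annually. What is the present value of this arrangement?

A$285,197.83

Periodic rate r = 0.095/2 per half-year; n is counted in half-years.
Growing ordinary annuity: PV = PMT₁ × [1 − ((1+g)/(1+r))^n] / (r − g) = 26,755 × [1 − ((1+0.01)/(1+r))^14] / (r − 0.01) = A$285,197.83.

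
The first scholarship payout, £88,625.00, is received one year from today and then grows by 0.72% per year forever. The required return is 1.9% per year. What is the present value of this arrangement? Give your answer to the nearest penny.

Periodic rate r = 0.019 per year.
Growing perpetuity (Gordon): PV = PMT₁ / (r − g) = 88,625 / (r − 0.0072) = £7,510,593.22.

£7,510,593.22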